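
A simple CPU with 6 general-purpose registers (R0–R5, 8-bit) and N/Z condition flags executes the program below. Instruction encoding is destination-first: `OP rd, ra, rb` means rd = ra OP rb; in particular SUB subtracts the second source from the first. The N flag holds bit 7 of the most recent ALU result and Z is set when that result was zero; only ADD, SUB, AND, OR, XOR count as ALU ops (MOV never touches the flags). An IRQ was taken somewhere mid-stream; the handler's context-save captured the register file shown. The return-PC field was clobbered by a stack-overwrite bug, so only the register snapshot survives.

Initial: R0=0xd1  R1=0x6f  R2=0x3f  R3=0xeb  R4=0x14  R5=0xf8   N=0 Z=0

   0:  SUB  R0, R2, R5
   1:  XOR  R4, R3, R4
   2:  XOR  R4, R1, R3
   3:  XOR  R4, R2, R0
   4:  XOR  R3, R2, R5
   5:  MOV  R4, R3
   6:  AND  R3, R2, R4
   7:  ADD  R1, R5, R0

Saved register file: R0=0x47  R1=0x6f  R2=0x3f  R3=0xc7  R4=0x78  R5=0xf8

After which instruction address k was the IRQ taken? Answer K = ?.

K = 4

after  0: R0=0x47 R1=0x6f R2=0x3f R3=0xeb R4=0x14 R5=0xf8  N=0 Z=0
after  1: R0=0x47 R1=0x6f R2=0x3f R3=0xeb R4=0xff R5=0xf8  N=1 Z=0
after  2: R0=0x47 R1=0x6f R2=0x3f R3=0xeb R4=0x84 R5=0xf8  N=1 Z=0
after  3: R0=0x47 R1=0x6f R2=0x3f R3=0xeb R4=0x78 R5=0xf8  N=0 Z=0
after  4: R0=0x47 R1=0x6f R2=0x3f R3=0xc7 R4=0x78 R5=0xf8  N=1 Z=0
-- IRQ taken; context saved, return-PC = 5 --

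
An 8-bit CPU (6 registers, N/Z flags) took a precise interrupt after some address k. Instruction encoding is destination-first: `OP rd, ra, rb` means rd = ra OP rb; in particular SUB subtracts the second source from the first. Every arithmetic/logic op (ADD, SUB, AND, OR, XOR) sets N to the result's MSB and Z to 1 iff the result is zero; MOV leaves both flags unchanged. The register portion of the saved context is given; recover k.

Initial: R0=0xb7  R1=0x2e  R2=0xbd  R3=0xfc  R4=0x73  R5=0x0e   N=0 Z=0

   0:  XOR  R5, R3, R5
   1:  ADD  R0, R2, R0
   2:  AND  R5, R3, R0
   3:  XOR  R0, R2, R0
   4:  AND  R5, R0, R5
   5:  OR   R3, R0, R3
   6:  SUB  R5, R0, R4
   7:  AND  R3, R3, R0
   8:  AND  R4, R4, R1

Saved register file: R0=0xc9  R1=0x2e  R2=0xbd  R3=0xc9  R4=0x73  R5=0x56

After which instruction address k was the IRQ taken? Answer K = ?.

after  0: R0=0xb7 R1=0x2e R2=0xbd R3=0xfc R4=0x73 R5=0xf2  N=1 Z=0
after  1: R0=0x74 R1=0x2e R2=0xbd R3=0xfc R4=0x73 R5=0xf2  N=0 Z=0
after  2: R0=0x74 R1=0x2e R2=0xbd R3=0xfc R4=0x73 R5=0x74  N=0 Z=0
after  3: R0=0xc9 R1=0x2e R2=0xbd R3=0xfc R4=0x73 R5=0x74  N=1 Z=0
after  4: R0=0xc9 R1=0x2e R2=0xbd R3=0xfc R4=0x73 R5=0x40  N=0 Z=0
after  5: R0=0xc9 R1=0x2e R2=0xbd R3=0xfd R4=0x73 R5=0x40  N=1 Z=0
after  6: R0=0xc9 R1=0x2e R2=0xbd R3=0xfd R4=0x73 R5=0x56  N=0 Z=0
after  7: R0=0xc9 R1=0x2e R2=0xbd R3=0xc9 R4=0x73 R5=0x56  N=1 Z=0
-- IRQ taken; context saved, return-PC = 8 --

K = 7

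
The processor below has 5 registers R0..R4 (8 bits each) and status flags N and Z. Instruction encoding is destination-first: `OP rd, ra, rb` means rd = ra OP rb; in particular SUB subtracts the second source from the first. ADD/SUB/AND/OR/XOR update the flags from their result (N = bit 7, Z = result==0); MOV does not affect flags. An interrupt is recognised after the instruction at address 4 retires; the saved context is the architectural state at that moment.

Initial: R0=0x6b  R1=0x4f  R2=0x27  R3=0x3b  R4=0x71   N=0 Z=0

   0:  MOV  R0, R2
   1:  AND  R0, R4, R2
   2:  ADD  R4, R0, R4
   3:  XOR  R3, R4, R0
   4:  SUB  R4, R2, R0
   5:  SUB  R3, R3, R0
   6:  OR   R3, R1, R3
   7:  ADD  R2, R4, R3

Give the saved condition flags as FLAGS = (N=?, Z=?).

after  0: R0=0x27 R1=0x4f R2=0x27 R3=0x3b R4=0x71  N=0 Z=0
after  1: R0=0x21 R1=0x4f R2=0x27 R3=0x3b R4=0x71  N=0 Z=0
after  2: R0=0x21 R1=0x4f R2=0x27 R3=0x3b R4=0x92  N=1 Z=0
after  3: R0=0x21 R1=0x4f R2=0x27 R3=0xb3 R4=0x92  N=1 Z=0
after  4: R0=0x21 R1=0x4f R2=0x27 R3=0xb3 R4=0x06  N=0 Z=0
-- IRQ taken; context saved, return-PC = 5 --

FLAGS = (N=0, Z=0)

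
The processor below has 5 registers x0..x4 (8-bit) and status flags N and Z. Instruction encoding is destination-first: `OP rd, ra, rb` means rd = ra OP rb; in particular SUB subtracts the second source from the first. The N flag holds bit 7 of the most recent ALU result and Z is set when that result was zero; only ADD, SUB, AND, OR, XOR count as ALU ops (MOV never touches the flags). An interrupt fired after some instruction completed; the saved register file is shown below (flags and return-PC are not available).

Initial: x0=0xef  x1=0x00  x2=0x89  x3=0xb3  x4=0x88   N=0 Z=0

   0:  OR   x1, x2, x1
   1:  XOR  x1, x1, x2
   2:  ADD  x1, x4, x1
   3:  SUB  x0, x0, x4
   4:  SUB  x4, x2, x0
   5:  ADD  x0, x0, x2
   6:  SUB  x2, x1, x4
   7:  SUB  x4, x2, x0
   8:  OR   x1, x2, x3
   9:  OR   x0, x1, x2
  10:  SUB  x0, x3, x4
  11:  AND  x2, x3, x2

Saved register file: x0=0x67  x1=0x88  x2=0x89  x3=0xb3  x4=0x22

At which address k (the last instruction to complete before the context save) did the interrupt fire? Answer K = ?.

K = 4

after  0: x0=0xef x1=0x89 x2=0x89 x3=0xb3 x4=0x88  N=1 Z=0
after  1: x0=0xef x1=0x00 x2=0x89 x3=0xb3 x4=0x88  N=0 Z=1
after  2: x0=0xef x1=0x88 x2=0x89 x3=0xb3 x4=0x88  N=1 Z=0
after  3: x0=0x67 x1=0x88 x2=0x89 x3=0xb3 x4=0x88  N=0 Z=0
after  4: x0=0x67 x1=0x88 x2=0x89 x3=0xb3 x4=0x22  N=0 Z=0
-- IRQ taken; context saved, return-PC = 5 --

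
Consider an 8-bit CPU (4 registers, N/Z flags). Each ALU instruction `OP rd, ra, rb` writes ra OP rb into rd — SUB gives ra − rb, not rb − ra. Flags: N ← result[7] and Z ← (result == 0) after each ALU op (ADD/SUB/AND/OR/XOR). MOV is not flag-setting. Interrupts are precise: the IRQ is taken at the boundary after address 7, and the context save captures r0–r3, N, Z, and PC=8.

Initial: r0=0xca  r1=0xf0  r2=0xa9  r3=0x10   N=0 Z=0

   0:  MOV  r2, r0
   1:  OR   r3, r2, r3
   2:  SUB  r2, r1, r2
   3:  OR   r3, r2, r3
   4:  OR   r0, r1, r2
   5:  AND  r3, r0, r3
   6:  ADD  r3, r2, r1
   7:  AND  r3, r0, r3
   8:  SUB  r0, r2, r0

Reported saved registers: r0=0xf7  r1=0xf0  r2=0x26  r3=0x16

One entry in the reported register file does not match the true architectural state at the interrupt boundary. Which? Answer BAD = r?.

after  0: r0=0xca r1=0xf0 r2=0xca r3=0x10  N=0 Z=0
after  1: r0=0xca r1=0xf0 r2=0xca r3=0xda  N=1 Z=0
after  2: r0=0xca r1=0xf0 r2=0x26 r3=0xda  N=0 Z=0
after  3: r0=0xca r1=0xf0 r2=0x26 r3=0xfe  N=1 Z=0
after  4: r0=0xf6 r1=0xf0 r2=0x26 r3=0xfe  N=1 Z=0
after  5: r0=0xf6 r1=0xf0 r2=0x26 r3=0xf6  N=1 Z=0
after  6: r0=0xf6 r1=0xf0 r2=0x26 r3=0x16  N=0 Z=0
after  7: r0=0xf6 r1=0xf0 r2=0x26 r3=0x16  N=0 Z=0
-- IRQ taken; context saved, return-PC = 8 --
mismatch: r0: reported 0xf7 vs actual 0xf6

BAD = r0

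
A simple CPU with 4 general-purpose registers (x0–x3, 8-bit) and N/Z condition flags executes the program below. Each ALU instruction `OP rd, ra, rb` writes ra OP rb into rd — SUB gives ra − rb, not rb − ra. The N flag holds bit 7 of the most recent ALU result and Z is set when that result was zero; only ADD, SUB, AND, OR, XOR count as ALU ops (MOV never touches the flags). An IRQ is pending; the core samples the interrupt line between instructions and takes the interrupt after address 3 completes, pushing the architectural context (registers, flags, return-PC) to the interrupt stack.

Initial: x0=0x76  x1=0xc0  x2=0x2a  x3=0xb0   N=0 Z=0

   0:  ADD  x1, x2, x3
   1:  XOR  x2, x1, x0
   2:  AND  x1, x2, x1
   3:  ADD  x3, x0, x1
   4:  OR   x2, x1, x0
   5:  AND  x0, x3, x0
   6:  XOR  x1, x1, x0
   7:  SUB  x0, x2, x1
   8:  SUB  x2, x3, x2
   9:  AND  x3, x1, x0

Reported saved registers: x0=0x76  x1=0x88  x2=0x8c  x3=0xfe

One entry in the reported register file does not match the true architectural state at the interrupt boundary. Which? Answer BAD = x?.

BAD = x2

after  0: x0=0x76 x1=0xda x2=0x2a x3=0xb0  N=1 Z=0
after  1: x0=0x76 x1=0xda x2=0xac x3=0xb0  N=1 Z=0
after  2: x0=0x76 x1=0x88 x2=0xac x3=0xb0  N=1 Z=0
after  3: x0=0x76 x1=0x88 x2=0xac x3=0xfe  N=1 Z=0
-- IRQ taken; context saved, return-PC = 4 --
mismatch: x2: reported 0x8c vs actual 0xac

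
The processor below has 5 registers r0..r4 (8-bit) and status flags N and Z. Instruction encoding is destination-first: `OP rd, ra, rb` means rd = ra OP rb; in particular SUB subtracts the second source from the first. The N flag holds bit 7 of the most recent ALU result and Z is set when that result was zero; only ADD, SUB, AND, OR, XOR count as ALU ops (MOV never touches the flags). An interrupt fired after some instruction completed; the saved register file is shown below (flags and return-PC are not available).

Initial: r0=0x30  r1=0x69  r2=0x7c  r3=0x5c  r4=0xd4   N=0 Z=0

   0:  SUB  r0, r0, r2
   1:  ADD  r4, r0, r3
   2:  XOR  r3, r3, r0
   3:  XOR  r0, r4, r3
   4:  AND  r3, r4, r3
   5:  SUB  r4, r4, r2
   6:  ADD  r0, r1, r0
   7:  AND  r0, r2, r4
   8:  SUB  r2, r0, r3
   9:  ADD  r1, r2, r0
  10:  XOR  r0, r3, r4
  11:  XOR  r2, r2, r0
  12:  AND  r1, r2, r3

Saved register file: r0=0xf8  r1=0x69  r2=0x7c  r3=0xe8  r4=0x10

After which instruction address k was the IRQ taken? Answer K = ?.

after  0: r0=0xb4 r1=0x69 r2=0x7c r3=0x5c r4=0xd4  N=1 Z=0
after  1: r0=0xb4 r1=0x69 r2=0x7c r3=0x5c r4=0x10  N=0 Z=0
after  2: r0=0xb4 r1=0x69 r2=0x7c r3=0xe8 r4=0x10  N=1 Z=0
after  3: r0=0xf8 r1=0x69 r2=0x7c r3=0xe8 r4=0x10  N=1 Z=0
-- IRQ taken; context saved, return-PC = 4 --

K = 3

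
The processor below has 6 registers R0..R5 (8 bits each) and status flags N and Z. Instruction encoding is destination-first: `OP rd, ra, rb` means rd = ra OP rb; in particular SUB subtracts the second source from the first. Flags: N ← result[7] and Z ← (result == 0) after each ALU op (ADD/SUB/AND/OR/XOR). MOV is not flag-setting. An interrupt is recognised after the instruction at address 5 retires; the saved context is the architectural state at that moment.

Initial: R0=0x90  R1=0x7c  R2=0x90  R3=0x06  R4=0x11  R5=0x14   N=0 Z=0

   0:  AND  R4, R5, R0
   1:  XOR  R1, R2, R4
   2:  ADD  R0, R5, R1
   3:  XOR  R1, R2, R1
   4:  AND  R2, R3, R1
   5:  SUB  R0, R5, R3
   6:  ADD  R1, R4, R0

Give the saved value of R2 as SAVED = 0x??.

SAVED = 0x00

after  0: R0=0x90 R1=0x7c R2=0x90 R3=0x06 R4=0x10 R5=0x14  N=0 Z=0
after  1: R0=0x90 R1=0x80 R2=0x90 R3=0x06 R4=0x10 R5=0x14  N=1 Z=0
after  2: R0=0x94 R1=0x80 R2=0x90 R3=0x06 R4=0x10 R5=0x14  N=1 Z=0
after  3: R0=0x94 R1=0x10 R2=0x90 R3=0x06 R4=0x10 R5=0x14  N=0 Z=0
after  4: R0=0x94 R1=0x10 R2=0x00 R3=0x06 R4=0x10 R5=0x14  N=0 Z=1
after  5: R0=0x0e R1=0x10 R2=0x00 R3=0x06 R4=0x10 R5=0x14  N=0 Z=0
-- IRQ taken; context saved, return-PC = 6 --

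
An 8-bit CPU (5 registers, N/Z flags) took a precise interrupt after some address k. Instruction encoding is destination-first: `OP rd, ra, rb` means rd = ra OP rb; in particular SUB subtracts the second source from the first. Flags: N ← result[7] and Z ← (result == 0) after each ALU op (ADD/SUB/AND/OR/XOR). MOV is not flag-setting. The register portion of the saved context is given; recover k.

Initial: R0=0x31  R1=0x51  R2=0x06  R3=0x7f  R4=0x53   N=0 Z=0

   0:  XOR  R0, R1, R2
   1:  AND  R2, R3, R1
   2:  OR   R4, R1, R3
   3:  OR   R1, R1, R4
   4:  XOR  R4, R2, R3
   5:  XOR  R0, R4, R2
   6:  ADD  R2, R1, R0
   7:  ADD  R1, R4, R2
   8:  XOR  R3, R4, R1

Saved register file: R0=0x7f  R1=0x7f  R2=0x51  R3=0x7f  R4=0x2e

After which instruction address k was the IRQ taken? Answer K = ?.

K = 5

after  0: R0=0x57 R1=0x51 R2=0x06 R3=0x7f R4=0x53  N=0 Z=0
after  1: R0=0x57 R1=0x51 R2=0x51 R3=0x7f R4=0x53  N=0 Z=0
after  2: R0=0x57 R1=0x51 R2=0x51 R3=0x7f R4=0x7f  N=0 Z=0
after  3: R0=0x57 R1=0x7f R2=0x51 R3=0x7f R4=0x7f  N=0 Z=0
after  4: R0=0x57 R1=0x7f R2=0x51 R3=0x7f R4=0x2e  N=0 Z=0
after  5: R0=0x7f R1=0x7f R2=0x51 R3=0x7f R4=0x2e  N=0 Z=0
-- IRQ taken; context saved, return-PC = 6 --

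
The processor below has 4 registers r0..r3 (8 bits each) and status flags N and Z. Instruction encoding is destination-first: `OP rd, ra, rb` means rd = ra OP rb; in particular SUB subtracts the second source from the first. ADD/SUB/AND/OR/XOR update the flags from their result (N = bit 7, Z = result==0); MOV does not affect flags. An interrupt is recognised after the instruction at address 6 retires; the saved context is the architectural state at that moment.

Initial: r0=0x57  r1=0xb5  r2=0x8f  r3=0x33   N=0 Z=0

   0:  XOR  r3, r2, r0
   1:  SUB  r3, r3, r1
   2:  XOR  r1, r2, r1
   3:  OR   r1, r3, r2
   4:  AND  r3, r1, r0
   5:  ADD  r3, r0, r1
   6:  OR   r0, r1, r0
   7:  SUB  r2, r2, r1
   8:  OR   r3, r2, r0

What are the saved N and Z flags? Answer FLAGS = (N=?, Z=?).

FLAGS = (N=1, Z=0)

after  0: r0=0x57 r1=0xb5 r2=0x8f r3=0xd8  N=1 Z=0
after  1: r0=0x57 r1=0xb5 r2=0x8f r3=0x23  N=0 Z=0
after  2: r0=0x57 r1=0x3a r2=0x8f r3=0x23  N=0 Z=0
after  3: r0=0x57 r1=0xaf r2=0x8f r3=0x23  N=1 Z=0
after  4: r0=0x57 r1=0xaf r2=0x8f r3=0x07  N=0 Z=0
after  5: r0=0x57 r1=0xaf r2=0x8f r3=0x06  N=0 Z=0
after  6: r0=0xff r1=0xaf r2=0x8f r3=0x06  N=1 Z=0
-- IRQ taken; context saved, return-PC = 7 --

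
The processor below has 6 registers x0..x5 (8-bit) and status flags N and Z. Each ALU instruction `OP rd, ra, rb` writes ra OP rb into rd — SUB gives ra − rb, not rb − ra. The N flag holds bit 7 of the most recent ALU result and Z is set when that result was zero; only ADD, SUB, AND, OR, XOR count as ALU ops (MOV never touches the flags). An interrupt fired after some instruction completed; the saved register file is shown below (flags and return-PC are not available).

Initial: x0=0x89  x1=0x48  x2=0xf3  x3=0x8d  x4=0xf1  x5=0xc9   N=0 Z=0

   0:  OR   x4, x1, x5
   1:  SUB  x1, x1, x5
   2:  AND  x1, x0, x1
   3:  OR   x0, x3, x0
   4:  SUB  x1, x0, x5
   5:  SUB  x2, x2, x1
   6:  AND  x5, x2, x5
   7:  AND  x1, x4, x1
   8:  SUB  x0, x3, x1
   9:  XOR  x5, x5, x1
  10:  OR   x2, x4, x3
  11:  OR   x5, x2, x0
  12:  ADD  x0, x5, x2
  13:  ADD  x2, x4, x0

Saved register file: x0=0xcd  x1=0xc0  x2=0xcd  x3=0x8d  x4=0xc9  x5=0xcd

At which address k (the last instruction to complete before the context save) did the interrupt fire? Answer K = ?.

K = 11

after  0: x0=0x89 x1=0x48 x2=0xf3 x3=0x8d x4=0xc9 x5=0xc9  N=1 Z=0
after  1: x0=0x89 x1=0x7f x2=0xf3 x3=0x8d x4=0xc9 x5=0xc9  N=0 Z=0
after  2: x0=0x89 x1=0x09 x2=0xf3 x3=0x8d x4=0xc9 x5=0xc9  N=0 Z=0
after  3: x0=0x8d x1=0x09 x2=0xf3 x3=0x8d x4=0xc9 x5=0xc9  N=1 Z=0
after  4: x0=0x8d x1=0xc4 x2=0xf3 x3=0x8d x4=0xc9 x5=0xc9  N=1 Z=0
after  5: x0=0x8d x1=0xc4 x2=0x2f x3=0x8d x4=0xc9 x5=0xc9  N=0 Z=0
after  6: x0=0x8d x1=0xc4 x2=0x2f x3=0x8d x4=0xc9 x5=0x09  N=0 Z=0
after  7: x0=0x8d x1=0xc0 x2=0x2f x3=0x8d x4=0xc9 x5=0x09  N=1 Z=0
after  8: x0=0xcd x1=0xc0 x2=0x2f x3=0x8d x4=0xc9 x5=0x09  N=1 Z=0
after  9: x0=0xcd x1=0xc0 x2=0x2f x3=0x8d x4=0xc9 x5=0xc9  N=1 Z=0
after 10: x0=0xcd x1=0xc0 x2=0xcd x3=0x8d x4=0xc9 x5=0xc9  N=1 Z=0
after 11: x0=0xcd x1=0xc0 x2=0xcd x3=0x8d x4=0xc9 x5=0xcd  N=1 Z=0
-- IRQ taken; context saved, return-PC = 12 --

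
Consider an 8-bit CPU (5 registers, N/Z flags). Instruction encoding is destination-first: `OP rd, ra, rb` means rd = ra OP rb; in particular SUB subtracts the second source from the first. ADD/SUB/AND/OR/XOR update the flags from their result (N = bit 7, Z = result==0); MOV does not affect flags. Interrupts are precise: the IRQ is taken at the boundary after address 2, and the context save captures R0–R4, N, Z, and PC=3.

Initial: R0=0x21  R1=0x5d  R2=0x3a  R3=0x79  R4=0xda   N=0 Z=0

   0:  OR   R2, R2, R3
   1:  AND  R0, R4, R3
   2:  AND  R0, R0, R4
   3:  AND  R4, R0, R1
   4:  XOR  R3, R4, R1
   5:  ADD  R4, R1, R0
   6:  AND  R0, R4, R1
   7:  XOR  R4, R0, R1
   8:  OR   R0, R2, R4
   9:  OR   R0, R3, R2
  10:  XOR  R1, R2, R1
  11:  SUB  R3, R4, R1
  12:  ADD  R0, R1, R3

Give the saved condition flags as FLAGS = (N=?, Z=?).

FLAGS = (N=0, Z=0)

after  0: R0=0x21 R1=0x5d R2=0x7b R3=0x79 R4=0xda  N=0 Z=0
after  1: R0=0x58 R1=0x5d R2=0x7b R3=0x79 R4=0xda  N=0 Z=0
after  2: R0=0x58 R1=0x5d R2=0x7b R3=0x79 R4=0xda  N=0 Z=0
-- IRQ taken; context saved, return-PC = 3 --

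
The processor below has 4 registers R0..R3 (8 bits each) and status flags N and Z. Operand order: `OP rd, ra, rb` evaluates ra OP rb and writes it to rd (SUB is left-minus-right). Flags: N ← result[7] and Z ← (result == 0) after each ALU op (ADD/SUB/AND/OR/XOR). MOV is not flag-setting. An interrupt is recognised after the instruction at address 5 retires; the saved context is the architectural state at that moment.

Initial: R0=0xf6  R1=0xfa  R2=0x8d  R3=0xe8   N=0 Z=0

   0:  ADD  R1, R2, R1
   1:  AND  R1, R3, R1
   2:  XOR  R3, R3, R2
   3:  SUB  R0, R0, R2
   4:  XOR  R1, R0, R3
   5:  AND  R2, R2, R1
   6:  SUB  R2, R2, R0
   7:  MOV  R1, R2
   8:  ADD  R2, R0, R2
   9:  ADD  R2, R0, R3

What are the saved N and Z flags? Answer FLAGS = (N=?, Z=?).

after  0: R0=0xf6 R1=0x87 R2=0x8d R3=0xe8  N=1 Z=0
after  1: R0=0xf6 R1=0x80 R2=0x8d R3=0xe8  N=1 Z=0
after  2: R0=0xf6 R1=0x80 R2=0x8d R3=0x65  N=0 Z=0
after  3: R0=0x69 R1=0x80 R2=0x8d R3=0x65  N=0 Z=0
after  4: R0=0x69 R1=0x0c R2=0x8d R3=0x65  N=0 Z=0
after  5: R0=0x69 R1=0x0c R2=0x0c R3=0x65  N=0 Z=0
-- IRQ taken; context saved, return-PC = 6 --

FLAGS = (N=0, Z=0)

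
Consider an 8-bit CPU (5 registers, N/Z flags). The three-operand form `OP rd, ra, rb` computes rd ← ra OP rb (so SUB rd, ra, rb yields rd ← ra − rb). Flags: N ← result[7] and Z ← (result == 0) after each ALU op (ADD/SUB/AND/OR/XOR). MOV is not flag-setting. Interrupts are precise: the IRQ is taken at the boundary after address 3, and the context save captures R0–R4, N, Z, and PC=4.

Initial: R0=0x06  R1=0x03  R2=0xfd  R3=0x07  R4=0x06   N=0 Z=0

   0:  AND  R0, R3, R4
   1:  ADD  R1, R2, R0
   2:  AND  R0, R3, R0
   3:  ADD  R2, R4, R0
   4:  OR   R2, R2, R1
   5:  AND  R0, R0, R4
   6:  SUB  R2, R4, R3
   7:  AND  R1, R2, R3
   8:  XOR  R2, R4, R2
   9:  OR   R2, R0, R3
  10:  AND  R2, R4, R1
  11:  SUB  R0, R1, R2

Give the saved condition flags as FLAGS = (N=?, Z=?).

FLAGS = (N=0, Z=0)

after  0: R0=0x06 R1=0x03 R2=0xfd R3=0x07 R4=0x06  N=0 Z=0
after  1: R0=0x06 R1=0x03 R2=0xfd R3=0x07 R4=0x06  N=0 Z=0
after  2: R0=0x06 R1=0x03 R2=0xfd R3=0x07 R4=0x06  N=0 Z=0
after  3: R0=0x06 R1=0x03 R2=0x0c R3=0x07 R4=0x06  N=0 Z=0
-- IRQ taken; context saved, return-PC = 4 --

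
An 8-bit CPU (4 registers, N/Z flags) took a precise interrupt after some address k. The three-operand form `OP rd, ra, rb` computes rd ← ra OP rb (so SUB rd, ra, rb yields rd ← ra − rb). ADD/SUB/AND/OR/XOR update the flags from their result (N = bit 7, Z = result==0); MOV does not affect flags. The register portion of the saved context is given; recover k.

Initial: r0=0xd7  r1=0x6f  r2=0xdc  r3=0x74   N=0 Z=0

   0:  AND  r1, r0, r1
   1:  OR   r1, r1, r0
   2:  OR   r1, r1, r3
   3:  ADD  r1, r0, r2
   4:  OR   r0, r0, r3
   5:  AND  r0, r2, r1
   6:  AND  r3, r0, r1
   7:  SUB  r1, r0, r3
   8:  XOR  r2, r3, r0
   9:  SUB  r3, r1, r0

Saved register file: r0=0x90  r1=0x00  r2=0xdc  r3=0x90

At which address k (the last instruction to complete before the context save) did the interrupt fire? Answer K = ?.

K = 7

after  0: r0=0xd7 r1=0x47 r2=0xdc r3=0x74  N=0 Z=0
after  1: r0=0xd7 r1=0xd7 r2=0xdc r3=0x74  N=1 Z=0
after  2: r0=0xd7 r1=0xf7 r2=0xdc r3=0x74  N=1 Z=0
after  3: r0=0xd7 r1=0xb3 r2=0xdc r3=0x74  N=1 Z=0
after  4: r0=0xf7 r1=0xb3 r2=0xdc r3=0x74  N=1 Z=0
after  5: r0=0x90 r1=0xb3 r2=0xdc r3=0x74  N=1 Z=0
after  6: r0=0x90 r1=0xb3 r2=0xdc r3=0x90  N=1 Z=0
after  7: r0=0x90 r1=0x00 r2=0xdc r3=0x90  N=0 Z=1
-- IRQ taken; context saved, return-PC = 8 --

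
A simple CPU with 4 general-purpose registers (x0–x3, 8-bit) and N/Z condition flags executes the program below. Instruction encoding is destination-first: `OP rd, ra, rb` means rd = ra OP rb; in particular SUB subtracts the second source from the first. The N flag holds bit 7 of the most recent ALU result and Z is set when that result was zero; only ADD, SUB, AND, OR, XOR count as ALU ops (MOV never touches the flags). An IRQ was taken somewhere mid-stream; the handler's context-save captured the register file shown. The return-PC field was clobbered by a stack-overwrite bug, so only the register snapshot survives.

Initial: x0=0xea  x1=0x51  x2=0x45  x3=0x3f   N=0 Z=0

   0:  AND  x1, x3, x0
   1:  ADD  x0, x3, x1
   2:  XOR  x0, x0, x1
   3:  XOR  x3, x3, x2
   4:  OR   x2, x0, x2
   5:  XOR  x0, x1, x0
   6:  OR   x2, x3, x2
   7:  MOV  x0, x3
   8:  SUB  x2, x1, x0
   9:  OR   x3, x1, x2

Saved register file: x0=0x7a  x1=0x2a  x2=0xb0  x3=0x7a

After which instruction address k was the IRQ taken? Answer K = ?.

K = 8

after  0: x0=0xea x1=0x2a x2=0x45 x3=0x3f  N=0 Z=0
after  1: x0=0x69 x1=0x2a x2=0x45 x3=0x3f  N=0 Z=0
after  2: x0=0x43 x1=0x2a x2=0x45 x3=0x3f  N=0 Z=0
after  3: x0=0x43 x1=0x2a x2=0x45 x3=0x7a  N=0 Z=0
after  4: x0=0x43 x1=0x2a x2=0x47 x3=0x7a  N=0 Z=0
after  5: x0=0x69 x1=0x2a x2=0x47 x3=0x7a  N=0 Z=0
after  6: x0=0x69 x1=0x2a x2=0x7f x3=0x7a  N=0 Z=0
after  7: x0=0x7a x1=0x2a x2=0x7f x3=0x7a  N=0 Z=0
after  8: x0=0x7a x1=0x2a x2=0xb0 x3=0x7a  N=1 Z=0
-- IRQ taken; context saved, return-PC = 9 --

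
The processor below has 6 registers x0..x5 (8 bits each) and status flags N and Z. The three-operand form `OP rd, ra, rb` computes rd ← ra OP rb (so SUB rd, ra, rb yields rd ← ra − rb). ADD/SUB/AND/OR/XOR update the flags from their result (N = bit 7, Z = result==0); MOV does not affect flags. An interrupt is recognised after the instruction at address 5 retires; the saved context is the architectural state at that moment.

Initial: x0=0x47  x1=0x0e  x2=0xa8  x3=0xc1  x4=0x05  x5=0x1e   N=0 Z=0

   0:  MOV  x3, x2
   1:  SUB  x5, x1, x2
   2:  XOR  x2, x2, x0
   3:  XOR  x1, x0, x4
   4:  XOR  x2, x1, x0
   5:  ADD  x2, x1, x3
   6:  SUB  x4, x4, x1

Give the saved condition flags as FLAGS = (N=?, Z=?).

after  0: x0=0x47 x1=0x0e x2=0xa8 x3=0xa8 x4=0x05 x5=0x1e  N=0 Z=0
after  1: x0=0x47 x1=0x0e x2=0xa8 x3=0xa8 x4=0x05 x5=0x66  N=0 Z=0
after  2: x0=0x47 x1=0x0e x2=0xef x3=0xa8 x4=0x05 x5=0x66  N=1 Z=0
after  3: x0=0x47 x1=0x42 x2=0xef x3=0xa8 x4=0x05 x5=0x66  N=0 Z=0
after  4: x0=0x47 x1=0x42 x2=0x05 x3=0xa8 x4=0x05 x5=0x66  N=0 Z=0
after  5: x0=0x47 x1=0x42 x2=0xea x3=0xa8 x4=0x05 x5=0x66  N=1 Z=0
-- IRQ taken; context saved, return-PC = 6 --

FLAGS = (N=1, Z=0)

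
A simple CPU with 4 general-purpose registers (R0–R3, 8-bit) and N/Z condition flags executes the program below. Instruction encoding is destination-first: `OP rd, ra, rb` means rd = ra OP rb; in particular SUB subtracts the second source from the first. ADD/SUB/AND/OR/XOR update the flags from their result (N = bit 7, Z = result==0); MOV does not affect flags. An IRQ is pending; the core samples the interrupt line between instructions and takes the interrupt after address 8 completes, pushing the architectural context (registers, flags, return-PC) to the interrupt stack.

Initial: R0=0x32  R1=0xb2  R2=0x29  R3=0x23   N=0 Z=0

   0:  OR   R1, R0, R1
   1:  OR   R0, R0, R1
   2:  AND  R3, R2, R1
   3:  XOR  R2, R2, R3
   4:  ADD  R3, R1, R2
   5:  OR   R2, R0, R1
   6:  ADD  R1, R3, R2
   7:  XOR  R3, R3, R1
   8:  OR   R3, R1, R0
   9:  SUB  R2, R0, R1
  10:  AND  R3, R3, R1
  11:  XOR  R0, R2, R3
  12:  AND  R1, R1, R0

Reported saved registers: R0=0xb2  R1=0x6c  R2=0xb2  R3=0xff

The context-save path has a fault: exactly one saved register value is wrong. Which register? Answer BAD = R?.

BAD = R1

after  0: R0=0x32 R1=0xb2 R2=0x29 R3=0x23  N=1 Z=0
after  1: R0=0xb2 R1=0xb2 R2=0x29 R3=0x23  N=1 Z=0
after  2: R0=0xb2 R1=0xb2 R2=0x29 R3=0x20  N=0 Z=0
after  3: R0=0xb2 R1=0xb2 R2=0x09 R3=0x20  N=0 Z=0
after  4: R0=0xb2 R1=0xb2 R2=0x09 R3=0xbb  N=1 Z=0
after  5: R0=0xb2 R1=0xb2 R2=0xb2 R3=0xbb  N=1 Z=0
after  6: R0=0xb2 R1=0x6d R2=0xb2 R3=0xbb  N=0 Z=0
after  7: R0=0xb2 R1=0x6d R2=0xb2 R3=0xd6  N=1 Z=0
after  8: R0=0xb2 R1=0x6d R2=0xb2 R3=0xff  N=1 Z=0
-- IRQ taken; context saved, return-PC = 9 --
mismatch: R1: reported 0x6c vs actual 0x6d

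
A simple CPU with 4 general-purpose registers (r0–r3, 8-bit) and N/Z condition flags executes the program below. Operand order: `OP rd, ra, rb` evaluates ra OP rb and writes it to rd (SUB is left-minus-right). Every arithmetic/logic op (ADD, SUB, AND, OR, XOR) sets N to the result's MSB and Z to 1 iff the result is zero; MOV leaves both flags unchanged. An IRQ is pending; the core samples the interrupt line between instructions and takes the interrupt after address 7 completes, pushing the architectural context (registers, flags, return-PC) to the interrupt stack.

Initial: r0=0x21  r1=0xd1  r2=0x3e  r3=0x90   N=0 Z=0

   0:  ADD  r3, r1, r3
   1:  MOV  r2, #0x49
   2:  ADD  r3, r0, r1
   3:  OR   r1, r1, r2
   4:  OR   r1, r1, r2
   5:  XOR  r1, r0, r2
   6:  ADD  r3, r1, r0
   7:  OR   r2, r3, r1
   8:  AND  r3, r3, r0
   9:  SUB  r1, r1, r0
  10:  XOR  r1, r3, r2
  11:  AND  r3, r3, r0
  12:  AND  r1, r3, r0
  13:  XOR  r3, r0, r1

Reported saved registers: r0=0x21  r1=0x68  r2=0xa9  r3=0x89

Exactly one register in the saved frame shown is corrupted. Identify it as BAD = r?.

BAD = r2

after  0: r0=0x21 r1=0xd1 r2=0x3e r3=0x61  N=0 Z=0
after  1: r0=0x21 r1=0xd1 r2=0x49 r3=0x61  N=0 Z=0
after  2: r0=0x21 r1=0xd1 r2=0x49 r3=0xf2  N=1 Z=0
after  3: r0=0x21 r1=0xd9 r2=0x49 r3=0xf2  N=1 Z=0
after  4: r0=0x21 r1=0xd9 r2=0x49 r3=0xf2  N=1 Z=0
after  5: r0=0x21 r1=0x68 r2=0x49 r3=0xf2  N=0 Z=0
after  6: r0=0x21 r1=0x68 r2=0x49 r3=0x89  N=1 Z=0
after  7: r0=0x21 r1=0x68 r2=0xe9 r3=0x89  N=1 Z=0
-- IRQ taken; context saved, return-PC = 8 --
mismatch: r2: reported 0xa9 vs actual 0xe9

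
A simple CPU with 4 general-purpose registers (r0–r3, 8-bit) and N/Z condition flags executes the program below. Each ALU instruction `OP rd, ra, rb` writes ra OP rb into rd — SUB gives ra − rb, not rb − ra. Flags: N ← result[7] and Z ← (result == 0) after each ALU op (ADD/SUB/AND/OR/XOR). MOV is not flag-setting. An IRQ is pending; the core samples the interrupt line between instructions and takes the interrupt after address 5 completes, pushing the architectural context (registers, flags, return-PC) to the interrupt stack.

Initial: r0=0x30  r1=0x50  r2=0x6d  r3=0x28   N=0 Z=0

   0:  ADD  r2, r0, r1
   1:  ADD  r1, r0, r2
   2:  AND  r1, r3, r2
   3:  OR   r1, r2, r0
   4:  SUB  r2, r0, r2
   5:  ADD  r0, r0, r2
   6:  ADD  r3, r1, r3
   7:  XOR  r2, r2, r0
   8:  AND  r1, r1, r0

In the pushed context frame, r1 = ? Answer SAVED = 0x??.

after  0: r0=0x30 r1=0x50 r2=0x80 r3=0x28  N=1 Z=0
after  1: r0=0x30 r1=0xb0 r2=0x80 r3=0x28  N=1 Z=0
after  2: r0=0x30 r1=0x00 r2=0x80 r3=0x28  N=0 Z=1
after  3: r0=0x30 r1=0xb0 r2=0x80 r3=0x28  N=1 Z=0
after  4: r0=0x30 r1=0xb0 r2=0xb0 r3=0x28  N=1 Z=0
after  5: r0=0xe0 r1=0xb0 r2=0xb0 r3=0x28  N=1 Z=0
-- IRQ taken; context saved, return-PC = 6 --

SAVED = 0xb0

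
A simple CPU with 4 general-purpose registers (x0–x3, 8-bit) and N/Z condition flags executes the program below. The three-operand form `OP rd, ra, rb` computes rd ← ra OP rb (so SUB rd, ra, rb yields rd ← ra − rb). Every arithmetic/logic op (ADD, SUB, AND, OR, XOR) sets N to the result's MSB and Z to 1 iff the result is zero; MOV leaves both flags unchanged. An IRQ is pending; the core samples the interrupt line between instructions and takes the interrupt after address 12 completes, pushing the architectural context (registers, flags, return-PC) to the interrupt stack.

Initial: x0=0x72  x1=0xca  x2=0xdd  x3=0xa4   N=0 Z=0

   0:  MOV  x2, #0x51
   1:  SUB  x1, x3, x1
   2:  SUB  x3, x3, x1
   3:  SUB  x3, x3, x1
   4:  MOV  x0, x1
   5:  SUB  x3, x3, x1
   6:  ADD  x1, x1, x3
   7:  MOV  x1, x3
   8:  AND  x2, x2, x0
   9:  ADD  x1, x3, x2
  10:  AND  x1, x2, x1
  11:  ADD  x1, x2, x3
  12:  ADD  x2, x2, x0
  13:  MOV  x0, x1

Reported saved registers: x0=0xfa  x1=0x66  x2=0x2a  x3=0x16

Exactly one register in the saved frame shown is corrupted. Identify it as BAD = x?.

after  0: x0=0x72 x1=0xca x2=0x51 x3=0xa4  N=0 Z=0
after  1: x0=0x72 x1=0xda x2=0x51 x3=0xa4  N=1 Z=0
after  2: x0=0x72 x1=0xda x2=0x51 x3=0xca  N=1 Z=0
after  3: x0=0x72 x1=0xda x2=0x51 x3=0xf0  N=1 Z=0
after  4: x0=0xda x1=0xda x2=0x51 x3=0xf0  N=1 Z=0
after  5: x0=0xda x1=0xda x2=0x51 x3=0x16  N=0 Z=0
after  6: x0=0xda x1=0xf0 x2=0x51 x3=0x16  N=1 Z=0
after  7: x0=0xda x1=0x16 x2=0x51 x3=0x16  N=1 Z=0
after  8: x0=0xda x1=0x16 x2=0x50 x3=0x16  N=0 Z=0
after  9: x0=0xda x1=0x66 x2=0x50 x3=0x16  N=0 Z=0
after 10: x0=0xda x1=0x40 x2=0x50 x3=0x16  N=0 Z=0
after 11: x0=0xda x1=0x66 x2=0x50 x3=0x16  N=0 Z=0
after 12: x0=0xda x1=0x66 x2=0x2a x3=0x16  N=0 Z=0
-- IRQ taken; context saved, return-PC = 13 --
mismatch: x0: reported 0xfa vs actual 0xda

BAD = x0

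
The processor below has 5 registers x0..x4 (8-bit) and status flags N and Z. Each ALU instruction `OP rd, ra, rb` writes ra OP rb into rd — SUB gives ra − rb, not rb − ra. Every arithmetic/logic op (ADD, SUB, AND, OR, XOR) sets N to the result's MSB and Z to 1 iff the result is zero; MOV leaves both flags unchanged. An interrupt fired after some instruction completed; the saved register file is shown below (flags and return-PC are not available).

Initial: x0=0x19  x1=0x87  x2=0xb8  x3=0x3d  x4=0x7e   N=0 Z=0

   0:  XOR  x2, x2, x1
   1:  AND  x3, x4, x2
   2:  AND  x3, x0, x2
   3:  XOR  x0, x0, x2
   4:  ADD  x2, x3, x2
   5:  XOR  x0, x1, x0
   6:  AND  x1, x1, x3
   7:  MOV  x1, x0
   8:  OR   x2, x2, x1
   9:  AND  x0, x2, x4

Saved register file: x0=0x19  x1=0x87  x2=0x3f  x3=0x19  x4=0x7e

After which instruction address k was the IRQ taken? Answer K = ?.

K = 2

after  0: x0=0x19 x1=0x87 x2=0x3f x3=0x3d x4=0x7e  N=0 Z=0
after  1: x0=0x19 x1=0x87 x2=0x3f x3=0x3e x4=0x7e  N=0 Z=0
after  2: x0=0x19 x1=0x87 x2=0x3f x3=0x19 x4=0x7e  N=0 Z=0
-- IRQ taken; context saved, return-PC = 3 --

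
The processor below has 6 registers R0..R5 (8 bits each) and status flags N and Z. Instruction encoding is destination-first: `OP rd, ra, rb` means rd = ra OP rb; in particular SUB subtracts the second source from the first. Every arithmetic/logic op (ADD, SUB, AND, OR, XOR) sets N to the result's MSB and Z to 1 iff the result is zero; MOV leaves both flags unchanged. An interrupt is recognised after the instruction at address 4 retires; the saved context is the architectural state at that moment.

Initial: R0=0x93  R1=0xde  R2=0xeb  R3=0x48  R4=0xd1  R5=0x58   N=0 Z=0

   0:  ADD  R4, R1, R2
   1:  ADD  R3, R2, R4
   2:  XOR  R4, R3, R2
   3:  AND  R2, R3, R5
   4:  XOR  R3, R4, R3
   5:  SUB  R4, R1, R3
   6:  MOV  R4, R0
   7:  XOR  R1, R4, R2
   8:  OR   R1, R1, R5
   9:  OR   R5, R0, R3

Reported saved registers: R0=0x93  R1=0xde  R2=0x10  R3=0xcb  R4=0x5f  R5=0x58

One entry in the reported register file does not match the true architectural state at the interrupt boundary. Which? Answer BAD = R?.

BAD = R3

after  0: R0=0x93 R1=0xde R2=0xeb R3=0x48 R4=0xc9 R5=0x58  N=1 Z=0
after  1: R0=0x93 R1=0xde R2=0xeb R3=0xb4 R4=0xc9 R5=0x58  N=1 Z=0
after  2: R0=0x93 R1=0xde R2=0xeb R3=0xb4 R4=0x5f R5=0x58  N=0 Z=0
after  3: R0=0x93 R1=0xde R2=0x10 R3=0xb4 R4=0x5f R5=0x58  N=0 Z=0
after  4: R0=0x93 R1=0xde R2=0x10 R3=0xeb R4=0x5f R5=0x58  N=1 Z=0
-- IRQ taken; context saved, return-PC = 5 --
mismatch: R3: reported 0xcb vs actual 0xeb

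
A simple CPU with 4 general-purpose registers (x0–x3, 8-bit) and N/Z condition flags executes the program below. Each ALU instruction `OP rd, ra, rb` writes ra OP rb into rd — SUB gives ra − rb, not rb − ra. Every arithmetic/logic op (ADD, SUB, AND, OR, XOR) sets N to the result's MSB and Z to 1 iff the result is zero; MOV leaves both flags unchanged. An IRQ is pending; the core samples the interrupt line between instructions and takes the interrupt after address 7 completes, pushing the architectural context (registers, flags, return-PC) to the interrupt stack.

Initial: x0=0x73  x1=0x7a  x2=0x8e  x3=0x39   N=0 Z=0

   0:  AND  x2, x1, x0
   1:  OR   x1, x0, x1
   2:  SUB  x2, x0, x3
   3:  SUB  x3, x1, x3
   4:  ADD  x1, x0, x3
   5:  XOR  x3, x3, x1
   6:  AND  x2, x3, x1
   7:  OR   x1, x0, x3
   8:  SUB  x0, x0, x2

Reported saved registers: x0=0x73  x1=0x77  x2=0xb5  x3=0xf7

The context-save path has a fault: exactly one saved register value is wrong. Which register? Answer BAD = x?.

BAD = x1

after  0: x0=0x73 x1=0x7a x2=0x72 x3=0x39  N=0 Z=0
after  1: x0=0x73 x1=0x7b x2=0x72 x3=0x39  N=0 Z=0
after  2: x0=0x73 x1=0x7b x2=0x3a x3=0x39  N=0 Z=0
after  3: x0=0x73 x1=0x7b x2=0x3a x3=0x42  N=0 Z=0
after  4: x0=0x73 x1=0xb5 x2=0x3a x3=0x42  N=1 Z=0
after  5: x0=0x73 x1=0xb5 x2=0x3a x3=0xf7  N=1 Z=0
after  6: x0=0x73 x1=0xb5 x2=0xb5 x3=0xf7  N=1 Z=0
after  7: x0=0x73 x1=0xf7 x2=0xb5 x3=0xf7  N=1 Z=0
-- IRQ taken; context saved, return-PC = 8 --
mismatch: x1: reported 0x77 vs actual 0xf7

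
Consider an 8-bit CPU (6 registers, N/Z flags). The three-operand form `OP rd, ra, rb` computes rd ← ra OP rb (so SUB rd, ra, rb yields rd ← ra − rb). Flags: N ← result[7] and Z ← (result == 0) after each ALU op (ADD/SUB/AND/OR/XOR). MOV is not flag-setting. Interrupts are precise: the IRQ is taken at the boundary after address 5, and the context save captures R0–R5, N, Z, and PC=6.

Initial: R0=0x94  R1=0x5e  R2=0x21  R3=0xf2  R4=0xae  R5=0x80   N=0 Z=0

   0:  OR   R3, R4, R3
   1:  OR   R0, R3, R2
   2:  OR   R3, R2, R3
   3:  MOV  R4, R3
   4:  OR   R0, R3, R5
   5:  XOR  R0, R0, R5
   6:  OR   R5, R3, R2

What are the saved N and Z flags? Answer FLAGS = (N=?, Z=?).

after  0: R0=0x94 R1=0x5e R2=0x21 R3=0xfe R4=0xae R5=0x80  N=1 Z=0
after  1: R0=0xff R1=0x5e R2=0x21 R3=0xfe R4=0xae R5=0x80  N=1 Z=0
after  2: R0=0xff R1=0x5e R2=0x21 R3=0xff R4=0xae R5=0x80  N=1 Z=0
after  3: R0=0xff R1=0x5e R2=0x21 R3=0xff R4=0xff R5=0x80  N=1 Z=0
after  4: R0=0xff R1=0x5e R2=0x21 R3=0xff R4=0xff R5=0x80  N=1 Z=0
after  5: R0=0x7f R1=0x5e R2=0x21 R3=0xff R4=0xff R5=0x80  N=0 Z=0
-- IRQ taken; context saved, return-PC = 6 --

FLAGS = (N=0, Z=0)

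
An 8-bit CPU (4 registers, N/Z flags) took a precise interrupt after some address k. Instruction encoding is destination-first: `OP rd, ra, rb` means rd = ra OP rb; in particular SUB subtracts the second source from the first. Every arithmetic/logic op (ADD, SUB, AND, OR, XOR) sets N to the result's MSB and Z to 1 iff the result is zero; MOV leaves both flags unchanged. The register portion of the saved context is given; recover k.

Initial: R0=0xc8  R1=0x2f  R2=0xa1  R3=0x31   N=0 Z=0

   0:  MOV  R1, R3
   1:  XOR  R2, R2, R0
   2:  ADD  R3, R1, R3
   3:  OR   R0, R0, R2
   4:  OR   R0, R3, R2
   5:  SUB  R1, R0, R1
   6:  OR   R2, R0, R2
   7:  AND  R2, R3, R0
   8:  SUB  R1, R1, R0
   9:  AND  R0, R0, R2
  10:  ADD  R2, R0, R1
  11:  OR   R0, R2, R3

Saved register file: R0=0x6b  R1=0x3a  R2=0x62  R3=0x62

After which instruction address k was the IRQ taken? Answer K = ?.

K = 7

after  0: R0=0xc8 R1=0x31 R2=0xa1 R3=0x31  N=0 Z=0
after  1: R0=0xc8 R1=0x31 R2=0x69 R3=0x31  N=0 Z=0
after  2: R0=0xc8 R1=0x31 R2=0x69 R3=0x62  N=0 Z=0
after  3: R0=0xe9 R1=0x31 R2=0x69 R3=0x62  N=1 Z=0
after  4: R0=0x6b R1=0x31 R2=0x69 R3=0x62  N=0 Z=0
after  5: R0=0x6b R1=0x3a R2=0x69 R3=0x62  N=0 Z=0
after  6: R0=0x6b R1=0x3a R2=0x6b R3=0x62  N=0 Z=0
after  7: R0=0x6b R1=0x3a R2=0x62 R3=0x62  N=0 Z=0
-- IRQ taken; context saved, return-PC = 8 --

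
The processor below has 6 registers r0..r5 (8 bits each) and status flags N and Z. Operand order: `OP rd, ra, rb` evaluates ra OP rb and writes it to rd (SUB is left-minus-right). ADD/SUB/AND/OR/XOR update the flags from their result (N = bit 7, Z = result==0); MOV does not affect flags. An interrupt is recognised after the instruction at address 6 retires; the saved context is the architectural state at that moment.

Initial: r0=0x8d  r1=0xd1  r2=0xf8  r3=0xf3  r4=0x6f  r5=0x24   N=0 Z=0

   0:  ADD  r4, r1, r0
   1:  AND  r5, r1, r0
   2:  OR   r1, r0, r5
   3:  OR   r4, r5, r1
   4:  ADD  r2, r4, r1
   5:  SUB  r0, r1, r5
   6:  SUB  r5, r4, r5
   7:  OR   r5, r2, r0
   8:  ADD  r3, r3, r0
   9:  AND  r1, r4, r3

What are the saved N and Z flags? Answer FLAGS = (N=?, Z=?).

after  0: r0=0x8d r1=0xd1 r2=0xf8 r3=0xf3 r4=0x5e r5=0x24  N=0 Z=0
after  1: r0=0x8d r1=0xd1 r2=0xf8 r3=0xf3 r4=0x5e r5=0x81  N=1 Z=0
after  2: r0=0x8d r1=0x8d r2=0xf8 r3=0xf3 r4=0x5e r5=0x81  N=1 Z=0
after  3: r0=0x8d r1=0x8d r2=0xf8 r3=0xf3 r4=0x8d r5=0x81  N=1 Z=0
after  4: r0=0x8d r1=0x8d r2=0x1a r3=0xf3 r4=0x8d r5=0x81  N=0 Z=0
after  5: r0=0x0c r1=0x8d r2=0x1a r3=0xf3 r4=0x8d r5=0x81  N=0 Z=0
after  6: r0=0x0c r1=0x8d r2=0x1a r3=0xf3 r4=0x8d r5=0x0c  N=0 Z=0
-- IRQ taken; context saved, return-PC = 7 --

FLAGS = (N=0, Z=0)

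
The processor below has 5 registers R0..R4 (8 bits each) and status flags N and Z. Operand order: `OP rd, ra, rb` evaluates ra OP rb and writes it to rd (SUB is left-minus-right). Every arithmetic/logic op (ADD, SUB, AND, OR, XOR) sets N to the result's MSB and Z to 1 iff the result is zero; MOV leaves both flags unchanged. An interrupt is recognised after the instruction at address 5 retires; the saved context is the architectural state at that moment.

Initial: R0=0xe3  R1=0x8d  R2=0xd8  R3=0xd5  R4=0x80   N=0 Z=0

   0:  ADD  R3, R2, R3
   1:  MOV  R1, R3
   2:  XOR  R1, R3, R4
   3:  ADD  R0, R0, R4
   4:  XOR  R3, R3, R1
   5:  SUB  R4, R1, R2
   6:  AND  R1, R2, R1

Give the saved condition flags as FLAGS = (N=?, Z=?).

FLAGS = (N=0, Z=0)

after  0: R0=0xe3 R1=0x8d R2=0xd8 R3=0xad R4=0x80  N=1 Z=0
after  1: R0=0xe3 R1=0xad R2=0xd8 R3=0xad R4=0x80  N=1 Z=0
after  2: R0=0xe3 R1=0x2d R2=0xd8 R3=0xad R4=0x80  N=0 Z=0
after  3: R0=0x63 R1=0x2d R2=0xd8 R3=0xad R4=0x80  N=0 Z=0
after  4: R0=0x63 R1=0x2d R2=0xd8 R3=0x80 R4=0x80  N=1 Z=0
after  5: R0=0x63 R1=0x2d R2=0xd8 R3=0x80 R4=0x55  N=0 Z=0
-- IRQ taken; context saved, return-PC = 6 --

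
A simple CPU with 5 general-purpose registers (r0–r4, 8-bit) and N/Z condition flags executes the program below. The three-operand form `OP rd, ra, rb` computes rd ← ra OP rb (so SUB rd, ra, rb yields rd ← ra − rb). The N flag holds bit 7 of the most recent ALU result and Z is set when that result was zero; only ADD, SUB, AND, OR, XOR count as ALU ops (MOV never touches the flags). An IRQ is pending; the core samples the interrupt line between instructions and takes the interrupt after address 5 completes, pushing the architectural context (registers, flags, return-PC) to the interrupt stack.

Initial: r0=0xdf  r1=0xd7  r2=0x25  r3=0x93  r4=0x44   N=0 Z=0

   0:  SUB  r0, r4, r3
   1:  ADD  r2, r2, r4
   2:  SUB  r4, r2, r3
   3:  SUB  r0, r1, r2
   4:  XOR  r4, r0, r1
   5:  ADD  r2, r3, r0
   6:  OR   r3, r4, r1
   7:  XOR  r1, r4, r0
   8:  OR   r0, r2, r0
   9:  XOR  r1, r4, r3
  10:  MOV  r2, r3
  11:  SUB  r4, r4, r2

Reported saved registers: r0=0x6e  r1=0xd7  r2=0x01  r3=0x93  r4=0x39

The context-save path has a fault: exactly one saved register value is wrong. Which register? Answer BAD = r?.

after  0: r0=0xb1 r1=0xd7 r2=0x25 r3=0x93 r4=0x44  N=1 Z=0
after  1: r0=0xb1 r1=0xd7 r2=0x69 r3=0x93 r4=0x44  N=0 Z=0
after  2: r0=0xb1 r1=0xd7 r2=0x69 r3=0x93 r4=0xd6  N=1 Z=0
after  3: r0=0x6e r1=0xd7 r2=0x69 r3=0x93 r4=0xd6  N=0 Z=0
after  4: r0=0x6e r1=0xd7 r2=0x69 r3=0x93 r4=0xb9  N=1 Z=0
after  5: r0=0x6e r1=0xd7 r2=0x01 r3=0x93 r4=0xb9  N=0 Z=0
-- IRQ taken; context saved, return-PC = 6 --
mismatch: r4: reported 0x39 vs actual 0xb9

BAD = r4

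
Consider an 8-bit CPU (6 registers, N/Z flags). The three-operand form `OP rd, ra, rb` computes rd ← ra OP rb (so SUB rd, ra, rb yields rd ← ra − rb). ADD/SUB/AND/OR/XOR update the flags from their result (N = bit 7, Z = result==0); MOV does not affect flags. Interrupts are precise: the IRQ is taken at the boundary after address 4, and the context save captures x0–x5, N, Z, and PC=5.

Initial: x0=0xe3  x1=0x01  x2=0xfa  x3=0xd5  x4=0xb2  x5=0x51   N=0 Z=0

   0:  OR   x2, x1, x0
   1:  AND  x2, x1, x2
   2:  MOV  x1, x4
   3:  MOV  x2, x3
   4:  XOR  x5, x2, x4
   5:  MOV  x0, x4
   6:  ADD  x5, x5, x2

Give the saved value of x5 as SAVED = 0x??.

after  0: x0=0xe3 x1=0x01 x2=0xe3 x3=0xd5 x4=0xb2 x5=0x51  N=1 Z=0
after  1: x0=0xe3 x1=0x01 x2=0x01 x3=0xd5 x4=0xb2 x5=0x51  N=0 Z=0
after  2: x0=0xe3 x1=0xb2 x2=0x01 x3=0xd5 x4=0xb2 x5=0x51  N=0 Z=0
after  3: x0=0xe3 x1=0xb2 x2=0xd5 x3=0xd5 x4=0xb2 x5=0x51  N=0 Z=0
after  4: x0=0xe3 x1=0xb2 x2=0xd5 x3=0xd5 x4=0xb2 x5=0x67  N=0 Z=0
-- IRQ taken; context saved, return-PC = 5 --

SAVED = 0x67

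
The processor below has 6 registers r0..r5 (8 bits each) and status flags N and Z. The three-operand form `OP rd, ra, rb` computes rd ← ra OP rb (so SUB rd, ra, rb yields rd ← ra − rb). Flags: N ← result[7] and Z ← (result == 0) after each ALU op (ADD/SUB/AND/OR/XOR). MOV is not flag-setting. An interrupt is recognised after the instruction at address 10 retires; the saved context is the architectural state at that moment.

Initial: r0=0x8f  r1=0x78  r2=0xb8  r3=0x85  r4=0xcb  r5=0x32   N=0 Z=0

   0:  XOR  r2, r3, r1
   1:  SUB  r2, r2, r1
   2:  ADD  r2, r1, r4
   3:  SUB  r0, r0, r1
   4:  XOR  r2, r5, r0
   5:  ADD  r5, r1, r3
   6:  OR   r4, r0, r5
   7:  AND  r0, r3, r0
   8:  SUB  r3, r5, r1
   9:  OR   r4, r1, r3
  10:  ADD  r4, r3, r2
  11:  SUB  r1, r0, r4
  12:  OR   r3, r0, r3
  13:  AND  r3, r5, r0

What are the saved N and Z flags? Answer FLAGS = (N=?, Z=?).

FLAGS = (N=1, Z=0)

after  0: r0=0x8f r1=0x78 r2=0xfd r3=0x85 r4=0xcb r5=0x32  N=1 Z=0
after  1: r0=0x8f r1=0x78 r2=0x85 r3=0x85 r4=0xcb r5=0x32  N=1 Z=0
after  2: r0=0x8f r1=0x78 r2=0x43 r3=0x85 r4=0xcb r5=0x32  N=0 Z=0
after  3: r0=0x17 r1=0x78 r2=0x43 r3=0x85 r4=0xcb r5=0x32  N=0 Z=0
after  4: r0=0x17 r1=0x78 r2=0x25 r3=0x85 r4=0xcb r5=0x32  N=0 Z=0
after  5: r0=0x17 r1=0x78 r2=0x25 r3=0x85 r4=0xcb r5=0xfd  N=1 Z=0
after  6: r0=0x17 r1=0x78 r2=0x25 r3=0x85 r4=0xff r5=0xfd  N=1 Z=0
after  7: r0=0x05 r1=0x78 r2=0x25 r3=0x85 r4=0xff r5=0xfd  N=0 Z=0
after  8: r0=0x05 r1=0x78 r2=0x25 r3=0x85 r4=0xff r5=0xfd  N=1 Z=0
after  9: r0=0x05 r1=0x78 r2=0x25 r3=0x85 r4=0xfd r5=0xfd  N=1 Z=0
after 10: r0=0x05 r1=0x78 r2=0x25 r3=0x85 r4=0xaa r5=0xfd  N=1 Z=0
-- IRQ taken; context saved, return-PC = 11 --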